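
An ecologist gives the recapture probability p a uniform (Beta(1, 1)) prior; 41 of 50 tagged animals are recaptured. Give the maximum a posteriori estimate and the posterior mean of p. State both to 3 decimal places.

Posterior: Beta(1+41, 1+9) = Beta(42, 10).
Mode = (42−1)/(42+10−2) = 41/50 = 0.820.
With a flat prior the MAP equals the MLE, 41/50.
Mean = 42/(42+10) = 42/52 = 0.808.
Mode > mean: the posterior has a left tail.

MAP = 0.820, posterior mean = 0.808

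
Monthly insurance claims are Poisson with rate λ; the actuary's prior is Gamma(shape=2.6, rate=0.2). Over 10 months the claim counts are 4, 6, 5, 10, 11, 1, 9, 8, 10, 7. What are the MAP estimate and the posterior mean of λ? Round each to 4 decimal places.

Σ counts = 71. Posterior: Gamma(shape = 2.6+71 = 73.6, rate = 0.2+10 = 10.2).
Mode = (α−1)/β = 72.6/10.2 = 7.1176.
Mean = α/β = 73.6/10.2 = 7.2157.
Right-skewed posterior ⇒ mode < mean.

MAP = 7.1176, posterior mean = 7.2157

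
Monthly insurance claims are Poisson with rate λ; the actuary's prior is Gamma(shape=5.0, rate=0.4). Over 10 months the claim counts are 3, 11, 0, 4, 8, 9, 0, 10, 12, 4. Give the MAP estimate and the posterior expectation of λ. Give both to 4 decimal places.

MAP estimate = 6.2500, posterior expectation = 6.3462

Σ counts = 61. Posterior: Gamma(shape = 5.0+61 = 66.0, rate = 0.4+10 = 10.4).
Mode = (α−1)/β = 65.0/10.4 = 6.2500.
Mean = α/β = 66.0/10.4 = 6.3462.
Right-skewed posterior ⇒ mode < mean.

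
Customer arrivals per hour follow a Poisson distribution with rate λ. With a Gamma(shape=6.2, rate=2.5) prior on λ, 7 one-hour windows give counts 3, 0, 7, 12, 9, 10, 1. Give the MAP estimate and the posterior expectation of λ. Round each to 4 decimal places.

MAP = 4.9684, posterior mean = 5.0737

Σ counts = 42. Posterior: Gamma(shape = 6.2+42 = 48.2, rate = 2.5+7 = 9.5).
Mode = (α−1)/β = 47.2/9.5 = 4.9684.
Mean = α/β = 48.2/9.5 = 5.0737.
Mean > mode: the posterior has a right tail.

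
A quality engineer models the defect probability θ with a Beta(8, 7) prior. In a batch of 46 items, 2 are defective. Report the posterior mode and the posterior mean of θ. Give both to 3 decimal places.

MAP: 0.153. Posterior mean: 0.164.

Posterior: Beta(8+2, 7+44) = Beta(10, 51).
Mode = (10−1)/(10+51−2) = 9/59 = 0.153.
Mean = 10/(10+51) = 10/61 = 0.164.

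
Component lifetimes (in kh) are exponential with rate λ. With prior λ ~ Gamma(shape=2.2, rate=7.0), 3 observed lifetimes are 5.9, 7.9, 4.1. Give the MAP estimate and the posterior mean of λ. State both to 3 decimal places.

Σ times = 17.9. Posterior: Gamma(shape = 2.2+3 = 5.2, rate = 7.0+17.9 = 24.9).
Mode = (α−1)/β = 4.2/24.9 = 0.169.
Mean = α/β = 5.2/24.9 = 0.209.

MAP = 0.169, posterior mean = 0.209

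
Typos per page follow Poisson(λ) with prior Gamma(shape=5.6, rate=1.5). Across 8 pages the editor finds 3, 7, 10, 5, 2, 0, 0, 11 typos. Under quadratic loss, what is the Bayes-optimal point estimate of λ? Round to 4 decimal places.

4.5895

Σ counts = 38. Posterior: Gamma(shape = 5.6+38 = 43.6, rate = 1.5+8 = 9.5).
Mode = (α−1)/β = 42.6/9.5 = 4.4842.
Mean = α/β = 43.6/9.5 = 4.5895.
Quadratic loss ⇒ the optimal estimator is the posterior mean.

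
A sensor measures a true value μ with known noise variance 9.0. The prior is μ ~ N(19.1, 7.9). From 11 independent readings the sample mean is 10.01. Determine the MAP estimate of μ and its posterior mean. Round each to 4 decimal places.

Posterior for μ is Normal. Precision-weighted mean: (1/7.9·19.1 + 11/9.0·10.01) / (1/7.9 + 11/9.0) = 10.8631.
A Normal posterior is symmetric, so mode = mean.

MAP: 10.8631. Posterior mean: 10.8631.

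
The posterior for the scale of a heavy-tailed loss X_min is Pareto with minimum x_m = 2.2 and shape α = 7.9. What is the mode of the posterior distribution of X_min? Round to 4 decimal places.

The Pareto density is strictly decreasing on [x_m, ∞), so the mode is x_m = 2.2000.
Mean = α·x_m/(α−1) = 7.9·2.2/6.9 = 2.5188.
This is the posterior mode — the MAP estimate.

2.2000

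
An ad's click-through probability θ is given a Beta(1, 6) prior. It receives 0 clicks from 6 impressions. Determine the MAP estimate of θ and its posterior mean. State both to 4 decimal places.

Posterior: Beta(1+0, 6+6) = Beta(1, 12).
Since α = 1 ≤ 1 and β > 1, the Beta density is monotone decreasing on [0,1]; the mode is at 0.
Mean = 1/(1+12) = 0.0769.
Mean > mode: the posterior has a right tail.

MAP: 0.0000. Posterior mean: 0.0769.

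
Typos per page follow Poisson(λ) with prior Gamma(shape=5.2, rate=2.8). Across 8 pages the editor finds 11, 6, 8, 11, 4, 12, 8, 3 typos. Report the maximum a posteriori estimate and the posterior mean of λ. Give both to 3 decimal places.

Σ counts = 63. Posterior: Gamma(shape = 5.2+63 = 68.2, rate = 2.8+8 = 10.8).
Mode = (α−1)/β = 67.2/10.8 = 6.222.
Mean = α/β = 68.2/10.8 = 6.315.
Right-skewed posterior ⇒ mode < mean.

λ_MAP = 6.222, E[λ|data] = 6.315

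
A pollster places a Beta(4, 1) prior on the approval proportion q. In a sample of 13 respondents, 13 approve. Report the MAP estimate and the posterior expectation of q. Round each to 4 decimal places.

MAP estimate = 1.0000, posterior expectation = 0.9444

Posterior: Beta(4+13, 1+0) = Beta(17, 1).
Since β = 1 ≤ 1 and α > 1, the Beta density is monotone increasing on [0,1]; the mode is at 1.
Mean = 17/(17+1) = 0.9444.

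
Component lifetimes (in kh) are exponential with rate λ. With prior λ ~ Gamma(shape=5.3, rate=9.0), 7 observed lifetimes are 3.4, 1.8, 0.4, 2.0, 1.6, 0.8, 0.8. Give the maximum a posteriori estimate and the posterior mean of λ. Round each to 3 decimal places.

Σ times = 10.8. Posterior: Gamma(shape = 5.3+7 = 12.3, rate = 9.0+10.8 = 19.8).
Mode = (α−1)/β = 11.3/19.8 = 0.571.
Mean = α/β = 12.3/19.8 = 0.621.
Mean > mode: the posterior has a right tail.

MAP = 0.571; posterior mean = 0.621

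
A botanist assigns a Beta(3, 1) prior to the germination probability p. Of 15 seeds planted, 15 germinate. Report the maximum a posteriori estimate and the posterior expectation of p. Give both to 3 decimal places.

Posterior: Beta(3+15, 1+0) = Beta(18, 1).
Since β = 1 ≤ 1 and α > 1, the Beta density is monotone increasing on [0,1]; the mode is at 1.
Mean = 18/(18+1) = 0.947.
The mean is pulled below the mode by the posterior's left skew.

maximum a posteriori estimate = 1.000, posterior expectation = 0.947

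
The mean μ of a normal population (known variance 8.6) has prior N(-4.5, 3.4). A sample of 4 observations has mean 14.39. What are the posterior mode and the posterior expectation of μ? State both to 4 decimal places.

Posterior for μ is Normal. Precision-weighted mean: (1/3.4·-4.5 + 4/8.6·14.39) / (1/3.4 + 4/8.6) = 7.0723.
A Normal posterior is symmetric, so mode = mean.

μ_MAP = 7.0723, E[μ|data] = 7.0723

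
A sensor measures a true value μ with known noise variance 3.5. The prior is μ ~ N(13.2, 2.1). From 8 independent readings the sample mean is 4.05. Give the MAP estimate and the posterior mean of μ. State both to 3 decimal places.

MAP: 5.628. Posterior mean: 5.628.

Posterior for μ is Normal. Precision-weighted mean: (1/2.1·13.2 + 8/3.5·4.05) / (1/2.1 + 8/3.5) = 5.628.
A Normal posterior is symmetric, so mode = mean.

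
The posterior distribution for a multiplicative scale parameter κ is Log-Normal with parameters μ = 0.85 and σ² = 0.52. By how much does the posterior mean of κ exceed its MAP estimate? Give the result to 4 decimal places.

1.6434

Mode = exp(μ − σ²) = exp(0.33) = 1.3910.
Mean = exp(μ + σ²/2) = exp(1.110) = 3.0344.
Difference = 3.0344 − 1.3910 = 1.6434.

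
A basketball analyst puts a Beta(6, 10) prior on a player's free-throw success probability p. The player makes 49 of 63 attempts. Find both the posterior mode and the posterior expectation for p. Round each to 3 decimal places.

MAP: 0.701. Posterior mean: 0.696.

Posterior: Beta(6+49, 10+14) = Beta(55, 24).
Mode = (55−1)/(55+24−2) = 54/77 = 0.701.
Mean = 55/(55+24) = 55/79 = 0.696.
Left-skewed posterior ⇒ mean < mode.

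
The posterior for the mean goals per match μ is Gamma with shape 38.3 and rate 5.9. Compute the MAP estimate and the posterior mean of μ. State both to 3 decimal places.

Mode = (α−1)/β = 37.3/5.9 = 6.322.
Mean = α/β = 38.3/5.9 = 6.492.
The posterior is right-skewed, so the mean exceeds the mode.

MAP: 6.322. Posterior mean: 6.492.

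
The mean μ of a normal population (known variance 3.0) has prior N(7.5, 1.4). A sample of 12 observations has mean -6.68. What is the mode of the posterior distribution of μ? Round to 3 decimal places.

Posterior for μ is Normal. Precision-weighted mean: (1/1.4·7.5 + 12/3.0·-6.68) / (1/1.4 + 12/3.0) = -4.532.
A Normal posterior is symmetric, so mode = mean.
This is the posterior mode — the MAP estimate.

-4.532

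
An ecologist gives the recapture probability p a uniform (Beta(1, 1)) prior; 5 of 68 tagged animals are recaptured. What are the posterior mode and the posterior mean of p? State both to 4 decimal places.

Posterior: Beta(1+5, 1+63) = Beta(6, 64).
Mode = (6−1)/(6+64−2) = 5/68 = 0.0735.
With a flat prior the MAP equals the MLE, 5/68.
Mean = 6/(6+64) = 6/70 = 0.0857.

MAP = 0.0735; posterior mean = 0.0857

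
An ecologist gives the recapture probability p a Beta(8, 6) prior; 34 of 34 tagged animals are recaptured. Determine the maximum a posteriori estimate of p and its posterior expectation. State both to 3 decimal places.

Posterior: Beta(8+34, 6+0) = Beta(42, 6).
Mode = (42−1)/(42+6−2) = 41/46 = 0.891.
Mean = 42/(42+6) = 42/48 = 0.875.

maximum a posteriori estimate = 0.891, posterior expectation = 0.875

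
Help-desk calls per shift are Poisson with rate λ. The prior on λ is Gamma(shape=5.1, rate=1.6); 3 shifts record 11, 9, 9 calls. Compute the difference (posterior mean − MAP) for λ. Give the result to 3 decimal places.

0.217

Σ counts = 29. Posterior: Gamma(shape = 5.1+29 = 34.1, rate = 1.6+3 = 4.6).
Mode = (α−1)/β = 33.1/4.6 = 7.196.
Mean = α/β = 34.1/4.6 = 7.413.
Difference = 7.413 − 7.196 = 0.217.
Mean > mode: the posterior has a right tail.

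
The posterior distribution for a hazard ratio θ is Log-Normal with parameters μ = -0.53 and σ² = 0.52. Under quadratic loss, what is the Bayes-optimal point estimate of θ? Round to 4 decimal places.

0.7634

Mode = exp(μ − σ²) = exp(-1.05) = 0.3499.
Mean = exp(μ + σ²/2) = exp(-0.270) = 0.7634.
Quadratic loss ⇒ the optimal estimator is the posterior mean.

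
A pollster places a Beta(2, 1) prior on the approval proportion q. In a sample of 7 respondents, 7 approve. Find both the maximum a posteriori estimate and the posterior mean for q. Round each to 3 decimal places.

Posterior: Beta(2+7, 1+0) = Beta(9, 1).
Since β = 1 ≤ 1 and α > 1, the Beta density is monotone increasing on [0,1]; the mode is at 1.
Mean = 9/(9+1) = 0.900.
The posterior is left-skewed, so the mode exceeds the mean.

MAP = 1.000; posterior mean = 0.900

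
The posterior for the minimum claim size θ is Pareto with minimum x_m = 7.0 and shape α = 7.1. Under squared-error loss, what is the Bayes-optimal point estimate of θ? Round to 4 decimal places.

The Pareto density is strictly decreasing on [x_m, ∞), so the mode is x_m = 7.0000.
Mean = α·x_m/(α−1) = 7.1·7.0/6.1 = 8.1475.
Squared-error loss ⇒ the optimal estimator is the posterior mean.

8.1475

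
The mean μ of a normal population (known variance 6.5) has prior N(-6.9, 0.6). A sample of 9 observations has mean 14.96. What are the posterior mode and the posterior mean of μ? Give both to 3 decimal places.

Posterior for μ is Normal. Precision-weighted mean: (1/0.6·-6.9 + 9/6.5·14.96) / (1/0.6 + 9/6.5) = 3.020.
A Normal posterior is symmetric, so mode = mean.

MAP: 3.020. Posterior mean: 3.020.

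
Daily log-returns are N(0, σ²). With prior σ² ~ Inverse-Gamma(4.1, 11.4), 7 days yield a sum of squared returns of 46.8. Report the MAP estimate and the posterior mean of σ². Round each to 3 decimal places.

Posterior: Inverse-Gamma(shape = 4.1+7/2 = 7.6, scale = 11.4+46.8/2 = 34.8).
Mode = β/(α+1) = 34.8/8.6 = 4.047.
Mean = β/(α−1) = 34.8/6.6 = 5.273.

MAP: 4.047. Posterior mean: 5.273.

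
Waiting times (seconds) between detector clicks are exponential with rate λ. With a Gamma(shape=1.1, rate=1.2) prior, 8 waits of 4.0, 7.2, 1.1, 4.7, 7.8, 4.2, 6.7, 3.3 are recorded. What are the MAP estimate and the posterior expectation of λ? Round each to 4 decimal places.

MAP estimate = 0.2015, posterior expectation = 0.2264

Σ times = 39.0. Posterior: Gamma(shape = 1.1+8 = 9.1, rate = 1.2+39.0 = 40.2).
Mode = (α−1)/β = 8.1/40.2 = 0.2015.
Mean = α/β = 9.1/40.2 = 0.2264.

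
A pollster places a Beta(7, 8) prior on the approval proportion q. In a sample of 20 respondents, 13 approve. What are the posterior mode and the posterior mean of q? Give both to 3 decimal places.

Posterior: Beta(7+13, 8+7) = Beta(20, 15).
Mode = (20−1)/(20+15−2) = 19/33 = 0.576.
Mean = 20/(20+15) = 20/35 = 0.571.
Mode > mean: the posterior has a left tail.

posterior mode = 0.576, posterior mean = 0.571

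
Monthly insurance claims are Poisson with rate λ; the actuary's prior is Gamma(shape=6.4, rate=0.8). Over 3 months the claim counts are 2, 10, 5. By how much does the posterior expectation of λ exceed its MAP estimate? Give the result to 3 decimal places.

0.263

Σ counts = 17. Posterior: Gamma(shape = 6.4+17 = 23.4, rate = 0.8+3 = 3.8).
Mode = (α−1)/β = 22.4/3.8 = 5.895.
Mean = α/β = 23.4/3.8 = 6.158.
Difference = 6.158 − 5.895 = 0.263.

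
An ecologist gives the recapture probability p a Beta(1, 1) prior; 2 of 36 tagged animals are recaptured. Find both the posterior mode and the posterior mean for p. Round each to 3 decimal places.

MAP: 0.056. Posterior mean: 0.079.

Posterior: Beta(1+2, 1+34) = Beta(3, 35).
Mode = (3−1)/(3+35−2) = 2/36 = 0.056.
With a flat prior the MAP equals the MLE, 2/36.
Mean = 3/(3+35) = 3/38 = 0.079.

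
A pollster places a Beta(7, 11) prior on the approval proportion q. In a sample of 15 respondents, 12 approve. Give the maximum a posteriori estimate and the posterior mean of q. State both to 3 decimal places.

MAP = 0.581, posterior mean = 0.576

Posterior: Beta(7+12, 11+3) = Beta(19, 14).
Mode = (19−1)/(19+14−2) = 18/31 = 0.581.
Mean = 19/(19+14) = 19/33 = 0.576.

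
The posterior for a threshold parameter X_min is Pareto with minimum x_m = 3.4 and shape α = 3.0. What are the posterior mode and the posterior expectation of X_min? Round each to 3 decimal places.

MAP = 3.400; posterior mean = 5.100

The Pareto density is strictly decreasing on [x_m, ∞), so the mode is x_m = 3.400.
Mean = α·x_m/(α−1) = 3.0·3.4/2.0 = 5.100.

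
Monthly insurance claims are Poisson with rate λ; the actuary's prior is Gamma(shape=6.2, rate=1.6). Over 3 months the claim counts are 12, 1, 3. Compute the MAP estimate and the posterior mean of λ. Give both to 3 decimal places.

MAP: 4.609. Posterior mean: 4.826.

Σ counts = 16. Posterior: Gamma(shape = 6.2+16 = 22.2, rate = 1.6+3 = 4.6).
Mode = (α−1)/β = 21.2/4.6 = 4.609.
Mean = α/β = 22.2/4.6 = 4.826.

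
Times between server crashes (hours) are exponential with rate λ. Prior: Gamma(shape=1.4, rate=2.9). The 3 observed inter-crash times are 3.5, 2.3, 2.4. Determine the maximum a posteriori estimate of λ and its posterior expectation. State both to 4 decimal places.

Σ times = 8.2. Posterior: Gamma(shape = 1.4+3 = 4.4, rate = 2.9+8.2 = 11.1).
Mode = (α−1)/β = 3.4/11.1 = 0.3063.
Mean = α/β = 4.4/11.1 = 0.3964.
Mean > mode: the posterior has a right tail.

maximum a posteriori estimate = 0.3063, posterior expectation = 0.3964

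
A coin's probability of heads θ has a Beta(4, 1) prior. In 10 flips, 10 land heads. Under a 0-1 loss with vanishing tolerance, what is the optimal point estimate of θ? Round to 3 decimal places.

Posterior: Beta(4+10, 1+0) = Beta(14, 1).
Since β = 1 ≤ 1 and α > 1, the Beta density is monotone increasing on [0,1]; the mode is at 1.
Mean = 14/(14+1) = 0.933.
This is the posterior mode — the MAP estimate.

1.000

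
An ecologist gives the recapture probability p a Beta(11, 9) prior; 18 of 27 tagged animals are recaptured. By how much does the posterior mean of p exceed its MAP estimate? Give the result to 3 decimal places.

Posterior: Beta(11+18, 9+9) = Beta(29, 18).
Mode = (29−1)/(29+18−2) = 28/45 = 0.622.
Mean = 29/(29+18) = 29/47 = 0.617.
Difference = 0.617 − 0.622 = -0.005.
Mode > mean: the posterior has a left tail.

-0.005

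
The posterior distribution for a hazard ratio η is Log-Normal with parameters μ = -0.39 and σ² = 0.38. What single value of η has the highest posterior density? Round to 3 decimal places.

Mode = exp(μ − σ²) = exp(-0.77) = 0.463.
Mean = exp(μ + σ²/2) = exp(-0.200) = 0.819.
This is the posterior mode — the MAP estimate.

0.463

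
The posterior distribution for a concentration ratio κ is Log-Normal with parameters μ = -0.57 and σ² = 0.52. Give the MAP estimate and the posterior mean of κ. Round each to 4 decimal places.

Mode = exp(μ − σ²) = exp(-1.09) = 0.3362.
Mean = exp(μ + σ²/2) = exp(-0.310) = 0.7334.

MAP = 0.3362, posterior mean = 0.7334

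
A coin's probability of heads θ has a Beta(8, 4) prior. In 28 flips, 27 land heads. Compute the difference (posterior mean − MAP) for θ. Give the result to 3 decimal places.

Posterior: Beta(8+27, 4+1) = Beta(35, 5).
Mode = (35−1)/(35+5−2) = 34/38 = 0.895.
Mean = 35/(35+5) = 35/40 = 0.875.
Difference = 0.875 − 0.895 = -0.020.

-0.020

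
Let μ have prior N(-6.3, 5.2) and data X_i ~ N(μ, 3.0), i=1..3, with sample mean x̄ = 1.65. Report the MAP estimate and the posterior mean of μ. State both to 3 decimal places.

μ_MAP = 0.368, E[μ|data] = 0.368

Posterior for μ is Normal. Precision-weighted mean: (1/5.2·-6.3 + 3/3.0·1.65) / (1/5.2 + 3/3.0) = 0.368.
A Normal posterior is symmetric, so mode = mean.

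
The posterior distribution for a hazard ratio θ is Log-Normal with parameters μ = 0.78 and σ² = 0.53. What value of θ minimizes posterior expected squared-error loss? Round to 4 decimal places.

Mode = exp(μ − σ²) = exp(0.25) = 1.2840.
Mean = exp(μ + σ²/2) = exp(1.045) = 2.8434.
Squared-error loss ⇒ the optimal estimator is the posterior mean.

2.8434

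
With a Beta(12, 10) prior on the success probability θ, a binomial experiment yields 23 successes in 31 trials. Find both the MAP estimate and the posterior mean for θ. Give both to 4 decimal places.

Posterior: Beta(12+23, 10+8) = Beta(35, 18).
Mode = (35−1)/(35+18−2) = 34/51 = 0.6667.
Mean = 35/(35+18) = 35/53 = 0.6604.

θ_MAP = 0.6667, E[θ|data] = 0.6604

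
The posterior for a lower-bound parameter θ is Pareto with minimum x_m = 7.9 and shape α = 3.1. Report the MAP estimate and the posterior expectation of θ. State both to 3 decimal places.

The Pareto density is strictly decreasing on [x_m, ∞), so the mode is x_m = 7.900.
Mean = α·x_m/(α−1) = 3.1·7.9/2.1 = 11.662.

θ_MAP = 7.900, E[θ|data] = 11.662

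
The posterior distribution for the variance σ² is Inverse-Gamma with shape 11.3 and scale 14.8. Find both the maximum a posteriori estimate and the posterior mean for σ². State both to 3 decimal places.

Mode = β/(α+1) = 14.8/12.3 = 1.203.
Mean = β/(α−1) = 14.8/10.3 = 1.437.
The posterior is right-skewed, so the mean exceeds the mode.

maximum a posteriori estimate = 1.203, posterior mean = 1.437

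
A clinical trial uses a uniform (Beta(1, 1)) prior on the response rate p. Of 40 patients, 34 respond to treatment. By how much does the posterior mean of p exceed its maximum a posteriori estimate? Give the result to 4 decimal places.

Posterior: Beta(1+34, 1+6) = Beta(35, 7).
Mode = (35−1)/(35+7−2) = 34/40 = 0.8500.
With a flat prior the MAP equals the MLE, 34/40.
Mean = 35/(35+7) = 35/42 = 0.8333.
Difference = 0.8333 − 0.8500 = -0.0167.

-0.0167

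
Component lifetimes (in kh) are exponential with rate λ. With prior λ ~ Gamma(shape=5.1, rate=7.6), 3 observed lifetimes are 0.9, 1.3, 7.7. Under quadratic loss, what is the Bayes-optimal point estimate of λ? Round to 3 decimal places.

0.463

Σ times = 9.9. Posterior: Gamma(shape = 5.1+3 = 8.1, rate = 7.6+9.9 = 17.5).
Mode = (α−1)/β = 7.1/17.5 = 0.406.
Mean = α/β = 8.1/17.5 = 0.463.
Quadratic loss ⇒ the optimal estimator is the posterior mean.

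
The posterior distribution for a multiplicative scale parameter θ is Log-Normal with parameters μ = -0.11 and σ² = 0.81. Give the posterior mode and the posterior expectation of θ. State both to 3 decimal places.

MAP = 0.399, posterior mean = 1.343

Mode = exp(μ − σ²) = exp(-0.92) = 0.399.
Mean = exp(μ + σ²/2) = exp(0.295) = 1.343.
Mean > mode: the posterior has a right tail.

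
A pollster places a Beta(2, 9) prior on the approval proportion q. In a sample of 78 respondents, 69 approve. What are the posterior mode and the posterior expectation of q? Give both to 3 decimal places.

Posterior: Beta(2+69, 9+9) = Beta(71, 18).
Mode = (71−1)/(71+18−2) = 70/87 = 0.805.
Mean = 71/(71+18) = 71/89 = 0.798.

q_MAP = 0.805, E[q|data] = 0.798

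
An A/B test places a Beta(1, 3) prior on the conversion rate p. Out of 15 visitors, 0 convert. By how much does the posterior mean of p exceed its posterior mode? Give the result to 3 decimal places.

Posterior: Beta(1+0, 3+15) = Beta(1, 18).
Since α = 1 ≤ 1 and β > 1, the Beta density is monotone decreasing on [0,1]; the mode is at 0.
Mean = 1/(1+18) = 0.053.
Difference = 0.053 − 0.000 = 0.053.

0.053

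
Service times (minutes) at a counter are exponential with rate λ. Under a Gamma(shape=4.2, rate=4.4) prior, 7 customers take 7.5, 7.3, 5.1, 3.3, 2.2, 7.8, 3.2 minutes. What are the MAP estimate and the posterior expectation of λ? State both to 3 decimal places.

MAP estimate = 0.250, posterior expectation = 0.275

Σ times = 36.4. Posterior: Gamma(shape = 4.2+7 = 11.2, rate = 4.4+36.4 = 40.8).
Mode = (α−1)/β = 10.2/40.8 = 0.250.
Mean = α/β = 11.2/40.8 = 0.275.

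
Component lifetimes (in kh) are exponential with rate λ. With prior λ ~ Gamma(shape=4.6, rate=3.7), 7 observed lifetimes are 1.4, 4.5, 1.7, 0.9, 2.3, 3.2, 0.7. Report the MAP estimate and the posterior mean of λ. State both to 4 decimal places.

Σ times = 14.7. Posterior: Gamma(shape = 4.6+7 = 11.6, rate = 3.7+14.7 = 18.4).
Mode = (α−1)/β = 10.6/18.4 = 0.5761.
Mean = α/β = 11.6/18.4 = 0.6304.
Mean > mode: the posterior has a right tail.

MAP estimate = 0.5761, posterior mean = 0.6304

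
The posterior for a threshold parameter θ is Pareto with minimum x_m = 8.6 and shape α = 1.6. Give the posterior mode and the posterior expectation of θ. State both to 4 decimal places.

The Pareto density is strictly decreasing on [x_m, ∞), so the mode is x_m = 8.6000.
Mean = α·x_m/(α−1) = 1.6·8.6/0.6 = 22.9333.
Right-skewed posterior ⇒ mode < mean.

MAP = 8.6000; posterior mean = 22.9333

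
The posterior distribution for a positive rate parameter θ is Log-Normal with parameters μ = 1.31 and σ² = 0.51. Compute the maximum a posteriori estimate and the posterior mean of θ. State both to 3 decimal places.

maximum a posteriori estimate = 2.226, posterior mean = 4.783

Mode = exp(μ − σ²) = exp(0.80) = 2.226.
Mean = exp(μ + σ²/2) = exp(1.565) = 4.783.
The posterior is right-skewed, so the mean exceeds the mode.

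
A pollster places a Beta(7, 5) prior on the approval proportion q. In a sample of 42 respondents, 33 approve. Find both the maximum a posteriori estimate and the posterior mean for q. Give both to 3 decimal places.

Posterior: Beta(7+33, 5+9) = Beta(40, 14).
Mode = (40−1)/(40+14−2) = 39/52 = 0.750.
Mean = 40/(40+14) = 40/54 = 0.741.

maximum a posteriori estimate = 0.750, posterior mean = 0.741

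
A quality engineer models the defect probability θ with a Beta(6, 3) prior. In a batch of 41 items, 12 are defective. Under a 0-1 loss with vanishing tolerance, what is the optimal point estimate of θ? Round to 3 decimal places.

0.354

Posterior: Beta(6+12, 3+29) = Beta(18, 32).
Mode = (18−1)/(18+32−2) = 17/48 = 0.354.
Mean = 18/(18+32) = 18/50 = 0.360.
This is the posterior mode — the MAP estimate.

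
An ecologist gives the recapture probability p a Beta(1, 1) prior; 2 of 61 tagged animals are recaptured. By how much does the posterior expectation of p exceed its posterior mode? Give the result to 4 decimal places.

0.0148

Posterior: Beta(1+2, 1+59) = Beta(3, 60).
Mode = (3−1)/(3+60−2) = 2/61 = 0.0328.
Mean = 3/(3+60) = 3/63 = 0.0476.
Difference = 0.0476 − 0.0328 = 0.0148.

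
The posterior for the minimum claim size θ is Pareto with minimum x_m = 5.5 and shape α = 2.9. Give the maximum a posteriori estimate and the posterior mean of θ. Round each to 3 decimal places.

The Pareto density is strictly decreasing on [x_m, ∞), so the mode is x_m = 5.500.
Mean = α·x_m/(α−1) = 2.9·5.5/1.9 = 8.395.

θ_MAP = 5.500, E[θ|data] = 8.395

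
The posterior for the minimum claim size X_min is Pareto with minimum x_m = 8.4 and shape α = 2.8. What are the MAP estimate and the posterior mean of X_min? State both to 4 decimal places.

MAP: 8.4000. Posterior mean: 13.0667.

The Pareto density is strictly decreasing on [x_m, ∞), so the mode is x_m = 8.4000.
Mean = α·x_m/(α−1) = 2.8·8.4/1.8 = 13.0667.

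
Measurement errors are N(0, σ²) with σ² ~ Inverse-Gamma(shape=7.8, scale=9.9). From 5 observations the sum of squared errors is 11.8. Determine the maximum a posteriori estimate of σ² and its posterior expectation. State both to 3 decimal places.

MAP = 1.398; posterior mean = 1.699

Posterior: Inverse-Gamma(shape = 7.8+5/2 = 10.3, scale = 9.9+11.8/2 = 15.8).
Mode = β/(α+1) = 15.8/11.3 = 1.398.
Mean = β/(α−1) = 15.8/9.3 = 1.699.
The mean is pulled above the mode by the posterior's right skew.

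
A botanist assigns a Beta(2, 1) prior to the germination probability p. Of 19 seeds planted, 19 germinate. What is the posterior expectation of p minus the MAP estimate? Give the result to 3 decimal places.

-0.045

Posterior: Beta(2+19, 1+0) = Beta(21, 1).
Since β = 1 ≤ 1 and α > 1, the Beta density is monotone increasing on [0,1]; the mode is at 1.
Mean = 21/(21+1) = 0.955.
Difference = 0.955 − 1.000 = -0.045.
The mean is pulled below the mode by the posterior's left skew.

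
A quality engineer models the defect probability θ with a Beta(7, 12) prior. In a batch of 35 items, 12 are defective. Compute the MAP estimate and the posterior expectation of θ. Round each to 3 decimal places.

MAP = 0.346, posterior mean = 0.352

Posterior: Beta(7+12, 12+23) = Beta(19, 35).
Mode = (19−1)/(19+35−2) = 18/52 = 0.346.
Mean = 19/(19+35) = 19/54 = 0.352.
The posterior is right-skewed, so the mean exceeds the mode.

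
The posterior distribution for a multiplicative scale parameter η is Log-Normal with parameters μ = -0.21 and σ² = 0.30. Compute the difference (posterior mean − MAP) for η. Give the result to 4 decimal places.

0.3413

Mode = exp(μ − σ²) = exp(-0.51) = 0.6005.
Mean = exp(μ + σ²/2) = exp(-0.060) = 0.9418.
Difference = 0.9418 − 0.6005 = 0.3413.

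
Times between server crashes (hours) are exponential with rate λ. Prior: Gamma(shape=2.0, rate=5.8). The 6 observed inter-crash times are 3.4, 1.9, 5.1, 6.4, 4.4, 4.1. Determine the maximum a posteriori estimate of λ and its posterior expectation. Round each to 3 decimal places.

λ_MAP = 0.225, E[λ|data] = 0.257

Σ times = 25.3. Posterior: Gamma(shape = 2.0+6 = 8.0, rate = 5.8+25.3 = 31.1).
Mode = (α−1)/β = 7.0/31.1 = 0.225.
Mean = α/β = 8.0/31.1 = 0.257.
Mean > mode: the posterior has a right tail.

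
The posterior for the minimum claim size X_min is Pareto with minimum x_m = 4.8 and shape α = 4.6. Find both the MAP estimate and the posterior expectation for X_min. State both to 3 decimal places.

MAP = 4.800; posterior mean = 6.133

The Pareto density is strictly decreasing on [x_m, ∞), so the mode is x_m = 4.800.
Mean = α·x_m/(α−1) = 4.6·4.8/3.6 = 6.133.
Mean > mode: the posterior has a right tail.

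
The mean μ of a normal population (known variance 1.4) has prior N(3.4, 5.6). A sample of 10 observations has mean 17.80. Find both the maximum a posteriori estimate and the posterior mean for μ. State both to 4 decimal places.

MAP: 17.4488. Posterior mean: 17.4488.

Posterior for μ is Normal. Precision-weighted mean: (1/5.6·3.4 + 10/1.4·17.80) / (1/5.6 + 10/1.4) = 17.4488.
A Normal posterior is symmetric, so mode = mean.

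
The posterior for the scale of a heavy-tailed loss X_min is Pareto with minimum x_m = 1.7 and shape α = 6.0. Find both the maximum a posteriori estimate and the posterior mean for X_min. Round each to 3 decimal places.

maximum a posteriori estimate = 1.700, posterior mean = 2.040

The Pareto density is strictly decreasing on [x_m, ∞), so the mode is x_m = 1.700.
Mean = α·x_m/(α−1) = 6.0·1.7/5.0 = 2.040.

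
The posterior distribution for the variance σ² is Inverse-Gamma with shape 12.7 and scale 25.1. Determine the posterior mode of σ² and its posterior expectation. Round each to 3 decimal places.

Mode = β/(α+1) = 25.1/13.7 = 1.832.
Mean = β/(α−1) = 25.1/11.7 = 2.145.
Mean > mode: the posterior has a right tail.

σ²_MAP = 1.832, E[σ²|data] = 2.145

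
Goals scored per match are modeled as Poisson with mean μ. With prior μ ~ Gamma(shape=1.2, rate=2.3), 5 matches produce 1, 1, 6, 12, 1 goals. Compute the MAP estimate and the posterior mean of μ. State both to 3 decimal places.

Σ counts = 21. Posterior: Gamma(shape = 1.2+21 = 22.2, rate = 2.3+5 = 7.3).
Mode = (α−1)/β = 21.2/7.3 = 2.904.
Mean = α/β = 22.2/7.3 = 3.041.

μ_MAP = 2.904, E[μ|data] = 3.041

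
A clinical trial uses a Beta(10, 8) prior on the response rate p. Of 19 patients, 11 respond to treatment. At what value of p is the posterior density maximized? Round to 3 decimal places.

Posterior: Beta(10+11, 8+8) = Beta(21, 16).
Mode = (21−1)/(21+16−2) = 20/35 = 0.571.
Mean = 21/(21+16) = 21/37 = 0.568.
This is the posterior mode — the MAP estimate.

0.571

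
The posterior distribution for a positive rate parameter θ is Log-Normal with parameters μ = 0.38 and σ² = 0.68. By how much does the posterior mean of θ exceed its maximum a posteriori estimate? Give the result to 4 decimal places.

1.3136

Mode = exp(μ − σ²) = exp(-0.30) = 0.7408.
Mean = exp(μ + σ²/2) = exp(0.720) = 2.0544.
Difference = 2.0544 − 0.7408 = 1.3136.
The mean is pulled above the mode by the posterior's right skew.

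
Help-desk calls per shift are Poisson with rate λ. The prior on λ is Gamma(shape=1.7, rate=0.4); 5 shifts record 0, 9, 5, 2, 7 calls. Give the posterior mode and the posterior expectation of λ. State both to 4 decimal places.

Σ counts = 23. Posterior: Gamma(shape = 1.7+23 = 24.7, rate = 0.4+5 = 5.4).
Mode = (α−1)/β = 23.7/5.4 = 4.3889.
Mean = α/β = 24.7/5.4 = 4.5741.
The mean is pulled above the mode by the posterior's right skew.

λ_MAP = 4.3889, E[λ|data] = 4.5741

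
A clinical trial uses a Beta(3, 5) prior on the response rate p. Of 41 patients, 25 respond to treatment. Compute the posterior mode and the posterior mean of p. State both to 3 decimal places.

Posterior: Beta(3+25, 5+16) = Beta(28, 21).
Mode = (28−1)/(28+21−2) = 27/47 = 0.574.
Mean = 28/(28+21) = 28/49 = 0.571.

MAP = 0.574, posterior mean = 0.571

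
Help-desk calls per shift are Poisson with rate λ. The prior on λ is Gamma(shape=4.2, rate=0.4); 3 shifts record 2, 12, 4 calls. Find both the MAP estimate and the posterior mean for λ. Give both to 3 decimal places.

Σ counts = 18. Posterior: Gamma(shape = 4.2+18 = 22.2, rate = 0.4+3 = 3.4).
Mode = (α−1)/β = 21.2/3.4 = 6.235.
Mean = α/β = 22.2/3.4 = 6.529.

MAP = 6.235; posterior mean = 6.529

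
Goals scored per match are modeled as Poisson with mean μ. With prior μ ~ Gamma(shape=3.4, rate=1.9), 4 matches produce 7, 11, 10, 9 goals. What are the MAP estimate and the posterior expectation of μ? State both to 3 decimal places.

MAP estimate = 6.678, posterior expectation = 6.847

Σ counts = 37. Posterior: Gamma(shape = 3.4+37 = 40.4, rate = 1.9+4 = 5.9).
Mode = (α−1)/β = 39.4/5.9 = 6.678.
Mean = α/β = 40.4/5.9 = 6.847.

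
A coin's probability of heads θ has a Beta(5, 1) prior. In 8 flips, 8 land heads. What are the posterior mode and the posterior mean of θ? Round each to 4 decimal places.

Posterior: Beta(5+8, 1+0) = Beta(13, 1).
Since β = 1 ≤ 1 and α > 1, the Beta density is monotone increasing on [0,1]; the mode is at 1.
Mean = 13/(13+1) = 0.9286.
Mode > mean: the posterior has a left tail.

θ_MAP = 1.0000, E[θ|data] = 0.9286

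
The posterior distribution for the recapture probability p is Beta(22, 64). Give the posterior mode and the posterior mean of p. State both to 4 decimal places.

Mode = (22−1)/(22+64−2) = 21/84 = 0.2500.
Mean = 22/(22+64) = 22/86 = 0.2558.

MAP: 0.2500. Posterior mean: 0.2558.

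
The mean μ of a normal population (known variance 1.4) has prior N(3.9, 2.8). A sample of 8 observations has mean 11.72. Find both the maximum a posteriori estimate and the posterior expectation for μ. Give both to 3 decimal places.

Posterior for μ is Normal. Precision-weighted mean: (1/2.8·3.9 + 8/1.4·11.72) / (1/2.8 + 8/1.4) = 11.260.
A Normal posterior is symmetric, so mode = mean.

MAP: 11.260. Posterior mean: 11.260.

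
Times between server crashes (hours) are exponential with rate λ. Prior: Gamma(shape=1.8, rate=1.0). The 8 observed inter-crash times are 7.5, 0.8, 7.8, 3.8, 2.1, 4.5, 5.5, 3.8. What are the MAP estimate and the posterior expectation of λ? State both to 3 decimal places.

MAP: 0.239. Posterior mean: 0.266.

Σ times = 35.8. Posterior: Gamma(shape = 1.8+8 = 9.8, rate = 1.0+35.8 = 36.8).
Mode = (α−1)/β = 8.8/36.8 = 0.239.
Mean = α/β = 9.8/36.8 = 0.266.
Mean > mode: the posterior has a right tail.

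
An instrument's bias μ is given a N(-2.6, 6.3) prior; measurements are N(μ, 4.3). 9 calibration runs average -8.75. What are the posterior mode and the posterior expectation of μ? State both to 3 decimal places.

Posterior for μ is Normal. Precision-weighted mean: (1/6.3·-2.6 + 9/4.3·-8.75) / (1/6.3 + 9/4.3) = -8.316.
A Normal posterior is symmetric, so mode = mean.

MAP: -8.316. Posterior mean: -8.316.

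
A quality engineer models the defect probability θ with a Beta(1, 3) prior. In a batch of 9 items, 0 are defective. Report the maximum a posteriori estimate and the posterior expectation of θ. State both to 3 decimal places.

Posterior: Beta(1+0, 3+9) = Beta(1, 12).
Since α = 1 ≤ 1 and β > 1, the Beta density is monotone decreasing on [0,1]; the mode is at 0.
Mean = 1/(1+12) = 0.077.

MAP = 0.000, posterior mean = 0.077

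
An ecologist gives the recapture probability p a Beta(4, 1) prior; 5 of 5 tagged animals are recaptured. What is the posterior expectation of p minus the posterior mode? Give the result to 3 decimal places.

-0.100

Posterior: Beta(4+5, 1+0) = Beta(9, 1).
Since β = 1 ≤ 1 and α > 1, the Beta density is monotone increasing on [0,1]; the mode is at 1.
Mean = 9/(9+1) = 0.900.
Difference = 0.900 − 1.000 = -0.100.
Left-skewed posterior ⇒ mean < mode.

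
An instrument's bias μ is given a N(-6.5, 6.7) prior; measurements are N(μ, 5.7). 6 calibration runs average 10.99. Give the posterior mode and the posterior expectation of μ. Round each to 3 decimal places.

Posterior for μ is Normal. Precision-weighted mean: (1/6.7·-6.5 + 6/5.7·10.99) / (1/6.7 + 6/5.7) = 8.818.
A Normal posterior is symmetric, so mode = mean.

posterior mode = 8.818, posterior expectation = 8.818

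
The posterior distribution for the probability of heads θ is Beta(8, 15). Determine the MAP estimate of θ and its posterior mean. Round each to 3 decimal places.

Mode = (8−1)/(8+15−2) = 7/21 = 0.333.
Mean = 8/(8+15) = 8/23 = 0.348.

MAP = 0.333; posterior mean = 0.348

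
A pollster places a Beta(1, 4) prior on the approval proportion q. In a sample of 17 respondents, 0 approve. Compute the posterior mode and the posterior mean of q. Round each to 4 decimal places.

Posterior: Beta(1+0, 4+17) = Beta(1, 21).
Since α = 1 ≤ 1 and β > 1, the Beta density is monotone decreasing on [0,1]; the mode is at 0.
Mean = 1/(1+21) = 0.0455.
The mean is pulled above the mode by the posterior's right skew.

MAP: 0.0000. Posterior mean: 0.0455.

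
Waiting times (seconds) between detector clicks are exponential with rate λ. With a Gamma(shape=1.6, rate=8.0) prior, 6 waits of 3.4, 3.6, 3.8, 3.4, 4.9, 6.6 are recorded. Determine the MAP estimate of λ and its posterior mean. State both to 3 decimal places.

Σ times = 25.7. Posterior: Gamma(shape = 1.6+6 = 7.6, rate = 8.0+25.7 = 33.7).
Mode = (α−1)/β = 6.6/33.7 = 0.196.
Mean = α/β = 7.6/33.7 = 0.226.
The posterior is right-skewed, so the mean exceeds the mode.

MAP = 0.196; posterior mean = 0.226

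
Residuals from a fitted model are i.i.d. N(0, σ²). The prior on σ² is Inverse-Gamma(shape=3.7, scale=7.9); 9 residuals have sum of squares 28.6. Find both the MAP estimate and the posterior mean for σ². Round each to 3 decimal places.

Posterior: Inverse-Gamma(shape = 3.7+9/2 = 8.2, scale = 7.9+28.6/2 = 22.2).
Mode = β/(α+1) = 22.2/9.2 = 2.413.
Mean = β/(α−1) = 22.2/7.2 = 3.083.
Mean > mode: the posterior has a right tail.

MAP = 2.413; posterior mean = 3.083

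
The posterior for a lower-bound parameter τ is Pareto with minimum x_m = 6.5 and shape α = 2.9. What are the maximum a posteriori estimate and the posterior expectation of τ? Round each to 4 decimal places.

The Pareto density is strictly decreasing on [x_m, ∞), so the mode is x_m = 6.5000.
Mean = α·x_m/(α−1) = 2.9·6.5/1.9 = 9.9211.
The mean is pulled above the mode by the posterior's right skew.

τ_MAP = 6.5000, E[τ|data] = 9.9211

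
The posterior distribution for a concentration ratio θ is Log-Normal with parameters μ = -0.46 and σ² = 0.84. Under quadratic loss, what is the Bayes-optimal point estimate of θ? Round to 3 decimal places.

Mode = exp(μ − σ²) = exp(-1.30) = 0.273.
Mean = exp(μ + σ²/2) = exp(-0.040) = 0.961.
Quadratic loss ⇒ the optimal estimator is the posterior mean.

0.961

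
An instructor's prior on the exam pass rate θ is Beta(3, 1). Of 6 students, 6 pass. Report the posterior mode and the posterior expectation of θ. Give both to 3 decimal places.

Posterior: Beta(3+6, 1+0) = Beta(9, 1).
Since β = 1 ≤ 1 and α > 1, the Beta density is monotone increasing on [0,1]; the mode is at 1.
Mean = 9/(9+1) = 0.900.
Left-skewed posterior ⇒ mean < mode.

θ_MAP = 1.000, E[θ|data] = 0.900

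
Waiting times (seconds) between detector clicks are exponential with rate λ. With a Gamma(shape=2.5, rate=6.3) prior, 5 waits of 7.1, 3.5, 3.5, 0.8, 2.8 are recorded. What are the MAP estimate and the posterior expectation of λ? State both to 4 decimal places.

MAP = 0.2708, posterior mean = 0.3125

Σ times = 17.7. Posterior: Gamma(shape = 2.5+5 = 7.5, rate = 6.3+17.7 = 24.0).
Mode = (α−1)/β = 6.5/24.0 = 0.2708.
Mean = α/β = 7.5/24.0 = 0.3125.
The posterior is right-skewed, so the mean exceeds the mode.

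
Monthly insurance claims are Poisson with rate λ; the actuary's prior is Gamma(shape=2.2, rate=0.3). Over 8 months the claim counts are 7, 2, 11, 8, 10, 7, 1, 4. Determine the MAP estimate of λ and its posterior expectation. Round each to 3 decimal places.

Σ counts = 50. Posterior: Gamma(shape = 2.2+50 = 52.2, rate = 0.3+8 = 8.3).
Mode = (α−1)/β = 51.2/8.3 = 6.169.
Mean = α/β = 52.2/8.3 = 6.289.

MAP estimate = 6.169, posterior expectation = 6.289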